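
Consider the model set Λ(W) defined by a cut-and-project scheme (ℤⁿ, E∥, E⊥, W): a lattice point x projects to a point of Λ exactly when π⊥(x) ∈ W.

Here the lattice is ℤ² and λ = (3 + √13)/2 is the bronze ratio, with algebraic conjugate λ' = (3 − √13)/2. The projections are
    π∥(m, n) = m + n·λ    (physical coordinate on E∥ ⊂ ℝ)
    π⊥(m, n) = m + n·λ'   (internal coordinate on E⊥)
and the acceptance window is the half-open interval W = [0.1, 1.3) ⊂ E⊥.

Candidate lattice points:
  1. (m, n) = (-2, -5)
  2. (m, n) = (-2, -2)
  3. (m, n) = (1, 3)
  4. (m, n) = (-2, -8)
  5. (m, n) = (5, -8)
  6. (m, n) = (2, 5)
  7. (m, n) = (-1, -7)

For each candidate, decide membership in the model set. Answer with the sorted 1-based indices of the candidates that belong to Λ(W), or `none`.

λ' = (3−√13)/2 ≈ -0.3028.
[1] lift (-2,-5): star map gives -0.4861; window check 0.1 ≤ -0.4861 < 1.3 is false → out
[2] lift (-2,-2): star map gives -1.3944; window check 0.1 ≤ -1.3944 < 1.3 is false → out
[3] lift (1,3): star map gives 0.0917; window check 0.1 ≤ 0.0917 < 1.3 is false → out
[4] lift (-2,-8): star map gives 0.4222; window check 0.1 ≤ 0.4222 < 1.3 is true → IN Λ
[5] lift (5,-8): star map gives 7.4222; window check 0.1 ≤ 7.4222 < 1.3 is false → out
[6] lift (2,5): star map gives 0.4861; window check 0.1 ≤ 0.4861 < 1.3 is true → IN Λ
[7] lift (-1,-7): star map gives 1.1194; window check 0.1 ≤ 1.1194 < 1.3 is true → IN Λ

4, 6, 7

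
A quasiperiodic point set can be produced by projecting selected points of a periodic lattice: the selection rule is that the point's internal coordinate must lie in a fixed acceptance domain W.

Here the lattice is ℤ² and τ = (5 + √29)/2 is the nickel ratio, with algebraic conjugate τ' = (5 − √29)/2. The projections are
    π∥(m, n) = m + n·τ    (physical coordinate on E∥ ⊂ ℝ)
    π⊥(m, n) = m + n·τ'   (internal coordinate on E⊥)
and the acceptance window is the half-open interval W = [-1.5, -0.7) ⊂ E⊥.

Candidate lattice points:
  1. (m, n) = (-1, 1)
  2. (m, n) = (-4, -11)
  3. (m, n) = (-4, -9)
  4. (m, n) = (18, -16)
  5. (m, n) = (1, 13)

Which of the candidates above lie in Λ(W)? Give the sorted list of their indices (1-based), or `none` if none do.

1

Compute τ' = (5−√29)/2 = -0.1926, so π⊥(m,n) = m -0.1926·n.
candidate 1: (m,n)=(-1,1) → π∥ = -1+1·τ ≈ 4.1926, π⊥ = -1+1·τ' ≈ -1.1926 ∈ [-1.5, -0.7) ⇒ IN Λ
candidate 2: (m,n)=(-4,-11) → π∥ = -4-11·τ ≈ -61.1184, π⊥ = -4-11·τ' ≈ -1.8816 ∉ [-1.5, -0.7) ⇒ out
candidate 3: (m,n)=(-4,-9) → π∥ = -4-9·τ ≈ -50.7332, π⊥ = -4-9·τ' ≈ -2.2668 ∉ [-1.5, -0.7) ⇒ out
candidate 4: (m,n)=(18,-16) → π∥ = 18-16·τ ≈ -65.0813, π⊥ = 18-16·τ' ≈ 21.0813 ∉ [-1.5, -0.7) ⇒ out
candidate 5: (m,n)=(1,13) → π∥ = 1+13·τ ≈ 68.5036, π⊥ = 1+13·τ' ≈ -1.5036 ∉ [-1.5, -0.7) ⇒ out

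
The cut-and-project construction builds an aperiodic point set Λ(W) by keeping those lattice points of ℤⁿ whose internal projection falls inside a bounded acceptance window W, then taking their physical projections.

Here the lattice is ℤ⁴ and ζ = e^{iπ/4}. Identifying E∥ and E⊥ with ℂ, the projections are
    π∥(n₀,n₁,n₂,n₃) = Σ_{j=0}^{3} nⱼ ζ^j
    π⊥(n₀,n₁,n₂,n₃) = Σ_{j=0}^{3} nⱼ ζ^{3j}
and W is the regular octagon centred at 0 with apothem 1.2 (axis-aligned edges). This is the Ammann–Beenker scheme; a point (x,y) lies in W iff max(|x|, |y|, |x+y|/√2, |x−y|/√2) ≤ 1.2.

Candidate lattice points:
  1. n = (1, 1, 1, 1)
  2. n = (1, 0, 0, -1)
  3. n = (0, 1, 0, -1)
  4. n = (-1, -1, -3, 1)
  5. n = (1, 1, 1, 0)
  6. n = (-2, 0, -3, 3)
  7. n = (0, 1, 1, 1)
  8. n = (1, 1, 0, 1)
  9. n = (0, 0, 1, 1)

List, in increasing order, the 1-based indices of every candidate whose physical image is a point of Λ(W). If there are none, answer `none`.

Internal map: ζ^{3j} for j=0..3 gives (1,0), (−√2/2,√2/2), (0,−1), (√2/2,√2/2).
#1 (1, 1, 1, 1): internal (1.000000, 0.414214); octagon support 1.000000 vs apothem 1.2 → ∈ W
#2 (1, 0, 0, -1): internal (0.292893, -0.707107); octagon support 0.707107 vs apothem 1.2 → ∈ W
#3 (0, 1, 0, -1): internal (-1.414214, 0.000000); octagon support 1.414214 vs apothem 1.2 → ∉ W
#4 (-1, -1, -3, 1): internal (0.414214, 3.000000); octagon support 3.000000 vs apothem 1.2 → ∉ W
#5 (1, 1, 1, 0): internal (0.292893, -0.292893); octagon support 0.414214 vs apothem 1.2 → ∈ W
#6 (-2, 0, -3, 3): internal (0.121320, 5.121320); octagon support 5.121320 vs apothem 1.2 → ∉ W
#7 (0, 1, 1, 1): internal (0.000000, 0.414214); octagon support 0.414214 vs apothem 1.2 → ∈ W
#8 (1, 1, 0, 1): internal (1.000000, 1.414214); octagon support 1.707107 vs apothem 1.2 → ∉ W
#9 (0, 0, 1, 1): internal (0.707107, -0.292893); octagon support 0.707107 vs apothem 1.2 → ∈ W

1, 2, 5, 7, 9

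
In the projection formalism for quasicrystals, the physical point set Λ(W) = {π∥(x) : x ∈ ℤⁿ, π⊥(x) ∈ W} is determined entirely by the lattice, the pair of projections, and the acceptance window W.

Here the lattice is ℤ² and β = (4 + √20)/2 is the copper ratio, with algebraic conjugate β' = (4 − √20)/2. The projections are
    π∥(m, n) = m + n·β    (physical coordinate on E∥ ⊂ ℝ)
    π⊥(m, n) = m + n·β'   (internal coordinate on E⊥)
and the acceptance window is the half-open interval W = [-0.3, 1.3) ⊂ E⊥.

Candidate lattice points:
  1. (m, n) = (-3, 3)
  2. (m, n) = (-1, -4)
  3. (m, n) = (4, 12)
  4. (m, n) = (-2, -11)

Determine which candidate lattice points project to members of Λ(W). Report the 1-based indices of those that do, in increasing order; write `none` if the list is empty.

Compute β' = (4−√20)/2 = -0.23607, so π⊥(m,n) = m -0.23607·n.
#1 (-3,3): internal coord -3 + (3)·β' = -3.70820; -3.70820 ∉ [-0.3, 1.3) → out
#2 (-1,-4): internal coord -1 + (-4)·β' = -0.05573; -0.05573 ∈ [-0.3, 1.3) → IN Λ
#3 (4,12): internal coord 4 + (12)·β' = +1.16718; +1.16718 ∈ [-0.3, 1.3) → IN Λ
#4 (-2,-11): internal coord -2 + (-11)·β' = +0.59675; +0.59675 ∈ [-0.3, 1.3) → IN Λ

2, 3, 4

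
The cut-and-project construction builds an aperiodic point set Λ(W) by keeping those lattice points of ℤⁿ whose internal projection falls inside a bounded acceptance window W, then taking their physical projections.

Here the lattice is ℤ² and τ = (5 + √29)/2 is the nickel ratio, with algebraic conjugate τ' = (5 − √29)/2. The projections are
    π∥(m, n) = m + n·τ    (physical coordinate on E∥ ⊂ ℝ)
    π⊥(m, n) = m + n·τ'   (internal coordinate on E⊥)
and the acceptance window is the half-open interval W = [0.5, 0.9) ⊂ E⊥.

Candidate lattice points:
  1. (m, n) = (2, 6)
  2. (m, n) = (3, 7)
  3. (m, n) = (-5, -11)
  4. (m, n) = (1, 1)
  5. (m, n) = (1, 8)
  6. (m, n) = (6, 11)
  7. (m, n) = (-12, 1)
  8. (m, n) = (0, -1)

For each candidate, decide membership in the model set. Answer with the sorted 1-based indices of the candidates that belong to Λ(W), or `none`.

Numerically τ ≈ 5.1926 and τ' = −1/τ ≈ -0.1926.
candidate 1: (m,n)=(2,6) → π∥ = 2+6·τ ≈ 33.1555, π⊥ = 2+6·τ' ≈ 0.8445 ∈ [0.5, 0.9) ⇒ IN Λ
candidate 2: (m,n)=(3,7) → π∥ = 3+7·τ ≈ 39.3481, π⊥ = 3+7·τ' ≈ 1.6519 ∉ [0.5, 0.9) ⇒ out
candidate 3: (m,n)=(-5,-11) → π∥ = -5-11·τ ≈ -62.1184, π⊥ = -5-11·τ' ≈ -2.8816 ∉ [0.5, 0.9) ⇒ out
candidate 4: (m,n)=(1,1) → π∥ = 1+1·τ ≈ 6.1926, π⊥ = 1+1·τ' ≈ 0.8074 ∈ [0.5, 0.9) ⇒ IN Λ
candidate 5: (m,n)=(1,8) → π∥ = 1+8·τ ≈ 42.5407, π⊥ = 1+8·τ' ≈ -0.5407 ∉ [0.5, 0.9) ⇒ out
candidate 6: (m,n)=(6,11) → π∥ = 6+11·τ ≈ 63.1184, π⊥ = 6+11·τ' ≈ 3.8816 ∉ [0.5, 0.9) ⇒ out
candidate 7: (m,n)=(-12,1) → π∥ = -12+1·τ ≈ -6.8074, π⊥ = -12+1·τ' ≈ -12.1926 ∉ [0.5, 0.9) ⇒ out
candidate 8: (m,n)=(0,-1) → π∥ = 0-1·τ ≈ -5.1926, π⊥ = 0-1·τ' ≈ 0.1926 ∉ [0.5, 0.9) ⇒ out

1, 4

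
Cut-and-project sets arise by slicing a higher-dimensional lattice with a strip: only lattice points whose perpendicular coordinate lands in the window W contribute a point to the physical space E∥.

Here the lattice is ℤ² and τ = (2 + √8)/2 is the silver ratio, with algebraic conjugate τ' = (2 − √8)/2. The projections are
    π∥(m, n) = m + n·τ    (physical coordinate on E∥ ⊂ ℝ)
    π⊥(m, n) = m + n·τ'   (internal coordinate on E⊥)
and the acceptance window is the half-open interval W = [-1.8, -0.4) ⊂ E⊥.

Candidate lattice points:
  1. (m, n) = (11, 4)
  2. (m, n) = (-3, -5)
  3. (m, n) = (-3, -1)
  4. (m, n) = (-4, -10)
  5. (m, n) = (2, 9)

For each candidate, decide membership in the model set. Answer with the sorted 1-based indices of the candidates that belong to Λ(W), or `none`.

Numerically τ ≈ 2.414214 and τ' = −1/τ ≈ -0.414214.
candidate 1: (m,n)=(11,4) → π∥ = 11+4·τ ≈ 20.656854, π⊥ = 11+4·τ' ≈ 9.343146 ∉ [-1.8, -0.4) ⇒ out
candidate 2: (m,n)=(-3,-5) → π∥ = -3-5·τ ≈ -15.071068, π⊥ = -3-5·τ' ≈ -0.928932 ∈ [-1.8, -0.4) ⇒ IN Λ
candidate 3: (m,n)=(-3,-1) → π∥ = -3-1·τ ≈ -5.414214, π⊥ = -3-1·τ' ≈ -2.585786 ∉ [-1.8, -0.4) ⇒ out
candidate 4: (m,n)=(-4,-10) → π∥ = -4-10·τ ≈ -28.142136, π⊥ = -4-10·τ' ≈ 0.142136 ∉ [-1.8, -0.4) ⇒ out
candidate 5: (m,n)=(2,9) → π∥ = 2+9·τ ≈ 23.727922, π⊥ = 2+9·τ' ≈ -1.727922 ∈ [-1.8, -0.4) ⇒ IN Λ

2, 5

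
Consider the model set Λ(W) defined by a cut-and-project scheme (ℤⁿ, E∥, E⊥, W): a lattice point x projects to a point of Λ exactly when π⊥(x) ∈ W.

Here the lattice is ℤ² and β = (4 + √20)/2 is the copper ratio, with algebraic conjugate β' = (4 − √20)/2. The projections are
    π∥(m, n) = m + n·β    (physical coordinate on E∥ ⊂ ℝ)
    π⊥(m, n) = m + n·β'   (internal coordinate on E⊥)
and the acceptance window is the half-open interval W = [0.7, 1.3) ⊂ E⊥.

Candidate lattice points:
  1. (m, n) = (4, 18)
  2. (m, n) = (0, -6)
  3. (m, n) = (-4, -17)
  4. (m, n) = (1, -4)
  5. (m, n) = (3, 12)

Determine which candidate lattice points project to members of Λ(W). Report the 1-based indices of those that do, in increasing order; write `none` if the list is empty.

Numerically β ≈ 4.2361 and β' = −1/β ≈ -0.2361.
candidate 1: (m,n)=(4,18) → π∥ = 4+18·β ≈ 80.2492, π⊥ = 4+18·β' ≈ -0.2492 ∉ [0.7, 1.3) ⇒ out
candidate 2: (m,n)=(0,-6) → π∥ = 0-6·β ≈ -25.4164, π⊥ = 0-6·β' ≈ 1.4164 ∉ [0.7, 1.3) ⇒ out
candidate 3: (m,n)=(-4,-17) → π∥ = -4-17·β ≈ -76.0132, π⊥ = -4-17·β' ≈ 0.0132 ∉ [0.7, 1.3) ⇒ out
candidate 4: (m,n)=(1,-4) → π∥ = 1-4·β ≈ -15.9443, π⊥ = 1-4·β' ≈ 1.9443 ∉ [0.7, 1.3) ⇒ out
candidate 5: (m,n)=(3,12) → π∥ = 3+12·β ≈ 53.8328, π⊥ = 3+12·β' ≈ 0.1672 ∉ [0.7, 1.3) ⇒ out

none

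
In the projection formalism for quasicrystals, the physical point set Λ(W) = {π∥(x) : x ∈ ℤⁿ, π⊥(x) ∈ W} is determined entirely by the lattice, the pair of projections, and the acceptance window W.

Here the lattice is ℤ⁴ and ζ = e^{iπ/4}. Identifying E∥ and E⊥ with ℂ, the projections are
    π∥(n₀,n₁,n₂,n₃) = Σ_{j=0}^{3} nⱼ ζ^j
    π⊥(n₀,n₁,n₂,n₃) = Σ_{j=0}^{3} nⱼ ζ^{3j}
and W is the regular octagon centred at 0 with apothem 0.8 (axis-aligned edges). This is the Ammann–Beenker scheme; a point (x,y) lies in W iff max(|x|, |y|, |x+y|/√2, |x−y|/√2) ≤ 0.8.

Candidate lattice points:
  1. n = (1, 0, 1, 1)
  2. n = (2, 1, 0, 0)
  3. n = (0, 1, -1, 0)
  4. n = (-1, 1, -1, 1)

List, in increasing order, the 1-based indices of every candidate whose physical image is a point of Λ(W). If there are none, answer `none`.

none

With ζ = e^{iπ/4} the internal vectors are ζ^0,ζ^3,ζ^6,ζ^9.
candidate 1: n = (1, 0, 1, 1) → π⊥ ≈ (+1.7071, -0.2929); max(|x|,|y|,|x±y|/√2) = 1.7071 > 0.8 ⇒ ∉ W
candidate 2: n = (2, 1, 0, 0) → π⊥ ≈ (+1.2929, +0.7071); max(|x|,|y|,|x±y|/√2) = 1.4142 > 0.8 ⇒ ∉ W
candidate 3: n = (0, 1, -1, 0) → π⊥ ≈ (-0.7071, +1.7071); max(|x|,|y|,|x±y|/√2) = 1.7071 > 0.8 ⇒ ∉ W
candidate 4: n = (-1, 1, -1, 1) → π⊥ ≈ (-1.0000, +2.4142); max(|x|,|y|,|x±y|/√2) = 2.4142 > 0.8 ⇒ ∉ W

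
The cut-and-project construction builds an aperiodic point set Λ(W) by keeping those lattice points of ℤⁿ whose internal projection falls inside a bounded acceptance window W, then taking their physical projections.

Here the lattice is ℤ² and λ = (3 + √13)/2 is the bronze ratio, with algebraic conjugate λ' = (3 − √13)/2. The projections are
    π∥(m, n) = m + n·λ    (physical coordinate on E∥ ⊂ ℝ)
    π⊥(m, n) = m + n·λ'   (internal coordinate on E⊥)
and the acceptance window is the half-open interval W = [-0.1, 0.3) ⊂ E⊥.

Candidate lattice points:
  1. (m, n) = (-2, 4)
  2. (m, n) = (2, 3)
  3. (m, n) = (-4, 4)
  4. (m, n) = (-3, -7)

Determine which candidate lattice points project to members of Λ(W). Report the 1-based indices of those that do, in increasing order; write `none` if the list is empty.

none

Compute λ' = (3−√13)/2 = -0.3028, so π⊥(m,n) = m -0.3028·n.
candidate 1: (m,n)=(-2,4) → π∥ = -2+4·λ ≈ 11.2111, π⊥ = -2+4·λ' ≈ -3.2111 ∉ [-0.1, 0.3) ⇒ out
candidate 2: (m,n)=(2,3) → π∥ = 2+3·λ ≈ 11.9083, π⊥ = 2+3·λ' ≈ 1.0917 ∉ [-0.1, 0.3) ⇒ out
candidate 3: (m,n)=(-4,4) → π∥ = -4+4·λ ≈ 9.2111, π⊥ = -4+4·λ' ≈ -5.2111 ∉ [-0.1, 0.3) ⇒ out
candidate 4: (m,n)=(-3,-7) → π∥ = -3-7·λ ≈ -26.1194, π⊥ = -3-7·λ' ≈ -0.8806 ∉ [-0.1, 0.3) ⇒ out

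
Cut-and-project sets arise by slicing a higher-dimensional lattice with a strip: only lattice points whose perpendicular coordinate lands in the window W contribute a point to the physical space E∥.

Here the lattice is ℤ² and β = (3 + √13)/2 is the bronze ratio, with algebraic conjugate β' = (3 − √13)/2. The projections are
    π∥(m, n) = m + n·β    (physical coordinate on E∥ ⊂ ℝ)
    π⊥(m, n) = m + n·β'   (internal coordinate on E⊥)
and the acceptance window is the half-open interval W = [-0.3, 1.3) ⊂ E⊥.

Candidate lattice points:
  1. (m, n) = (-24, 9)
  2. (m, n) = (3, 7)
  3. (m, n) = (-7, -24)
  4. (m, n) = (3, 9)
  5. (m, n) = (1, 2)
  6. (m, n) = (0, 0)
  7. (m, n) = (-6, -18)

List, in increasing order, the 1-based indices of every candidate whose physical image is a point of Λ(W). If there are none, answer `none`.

2, 3, 4, 5, 6

Compute β' = (3−√13)/2 = -0.302776, so π⊥(m,n) = m -0.302776·n.
candidate 1: (m,n)=(-24,9) → π∥ = -24+9·β ≈ 5.724981, π⊥ = -24+9·β' ≈ -26.724981 ∉ [-0.3, 1.3) ⇒ out
candidate 2: (m,n)=(3,7) → π∥ = 3+7·β ≈ 26.119429, π⊥ = 3+7·β' ≈ 0.880571 ∈ [-0.3, 1.3) ⇒ IN Λ
candidate 3: (m,n)=(-7,-24) → π∥ = -7-24·β ≈ -86.266615, π⊥ = -7-24·β' ≈ 0.266615 ∈ [-0.3, 1.3) ⇒ IN Λ
candidate 4: (m,n)=(3,9) → π∥ = 3+9·β ≈ 32.724981, π⊥ = 3+9·β' ≈ 0.275019 ∈ [-0.3, 1.3) ⇒ IN Λ
candidate 5: (m,n)=(1,2) → π∥ = 1+2·β ≈ 7.605551, π⊥ = 1+2·β' ≈ 0.394449 ∈ [-0.3, 1.3) ⇒ IN Λ
candidate 6: (m,n)=(0,0) → π∥ = 0+0·β ≈ 0.000000, π⊥ = 0+0·β' ≈ 0.000000 ∈ [-0.3, 1.3) ⇒ IN Λ
candidate 7: (m,n)=(-6,-18) → π∥ = -6-18·β ≈ -65.449961, π⊥ = -6-18·β' ≈ -0.550039 ∉ [-0.3, 1.3) ⇒ out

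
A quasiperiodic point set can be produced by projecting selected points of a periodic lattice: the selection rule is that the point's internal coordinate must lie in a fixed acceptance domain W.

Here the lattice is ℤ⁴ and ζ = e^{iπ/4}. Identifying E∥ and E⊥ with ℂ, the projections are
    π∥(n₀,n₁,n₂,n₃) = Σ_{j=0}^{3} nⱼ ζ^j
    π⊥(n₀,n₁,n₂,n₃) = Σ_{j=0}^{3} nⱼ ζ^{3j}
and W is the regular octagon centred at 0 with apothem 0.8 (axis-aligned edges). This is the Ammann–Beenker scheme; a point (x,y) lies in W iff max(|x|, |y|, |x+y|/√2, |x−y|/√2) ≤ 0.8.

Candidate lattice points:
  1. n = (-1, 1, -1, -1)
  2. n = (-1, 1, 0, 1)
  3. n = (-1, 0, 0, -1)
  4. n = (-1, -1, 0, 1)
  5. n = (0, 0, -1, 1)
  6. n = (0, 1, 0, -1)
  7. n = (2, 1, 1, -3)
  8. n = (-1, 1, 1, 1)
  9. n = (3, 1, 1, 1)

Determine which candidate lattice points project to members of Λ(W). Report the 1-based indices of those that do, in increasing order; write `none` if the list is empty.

With ζ = e^{iπ/4} the internal vectors are ζ^0,ζ^3,ζ^6,ζ^9.
#1 (-1, 1, -1, -1): internal (-2.414214, 1.000000); octagon support 2.414214 vs apothem 0.8 → ∉ W
#2 (-1, 1, 0, 1): internal (-1.000000, 1.414214); octagon support 1.707107 vs apothem 0.8 → ∉ W
#3 (-1, 0, 0, -1): internal (-1.707107, -0.707107); octagon support 1.707107 vs apothem 0.8 → ∉ W
#4 (-1, -1, 0, 1): internal (0.414214, 0.000000); octagon support 0.414214 vs apothem 0.8 → ∈ W
#5 (0, 0, -1, 1): internal (0.707107, 1.707107); octagon support 1.707107 vs apothem 0.8 → ∉ W
#6 (0, 1, 0, -1): internal (-1.414214, 0.000000); octagon support 1.414214 vs apothem 0.8 → ∉ W
#7 (2, 1, 1, -3): internal (-0.828427, -2.414214); octagon support 2.414214 vs apothem 0.8 → ∉ W
#8 (-1, 1, 1, 1): internal (-1.000000, 0.414214); octagon support 1.000000 vs apothem 0.8 → ∉ W
#9 (3, 1, 1, 1): internal (3.000000, 0.414214); octagon support 3.000000 vs apothem 0.8 → ∉ W

4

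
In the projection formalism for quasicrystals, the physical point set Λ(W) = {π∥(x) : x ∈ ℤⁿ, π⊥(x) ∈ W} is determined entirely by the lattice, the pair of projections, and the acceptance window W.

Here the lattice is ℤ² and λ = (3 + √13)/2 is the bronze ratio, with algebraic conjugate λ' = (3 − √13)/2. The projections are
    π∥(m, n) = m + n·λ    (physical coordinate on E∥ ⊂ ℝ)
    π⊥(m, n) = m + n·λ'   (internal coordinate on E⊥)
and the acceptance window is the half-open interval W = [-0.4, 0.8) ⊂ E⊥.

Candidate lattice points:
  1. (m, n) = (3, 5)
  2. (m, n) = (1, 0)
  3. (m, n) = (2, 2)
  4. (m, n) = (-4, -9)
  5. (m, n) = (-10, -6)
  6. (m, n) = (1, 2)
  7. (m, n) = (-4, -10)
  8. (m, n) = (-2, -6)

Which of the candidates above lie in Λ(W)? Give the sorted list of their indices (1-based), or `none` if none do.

Numerically λ ≈ 3.302776 and λ' = −1/λ ≈ -0.302776.
#1 (3,5): internal coord 3 + (5)·λ' = +1.486122; +1.486122 ∉ [-0.4, 0.8) → out
#2 (1,0): internal coord 1 + (0)·λ' = +1.000000; +1.000000 ∉ [-0.4, 0.8) → out
#3 (2,2): internal coord 2 + (2)·λ' = +1.394449; +1.394449 ∉ [-0.4, 0.8) → out
#4 (-4,-9): internal coord -4 + (-9)·λ' = -1.275019; -1.275019 ∉ [-0.4, 0.8) → out
#5 (-10,-6): internal coord -10 + (-6)·λ' = -8.183346; -8.183346 ∉ [-0.4, 0.8) → out
#6 (1,2): internal coord 1 + (2)·λ' = +0.394449; +0.394449 ∈ [-0.4, 0.8) → IN Λ
#7 (-4,-10): internal coord -4 + (-10)·λ' = -0.972244; -0.972244 ∉ [-0.4, 0.8) → out
#8 (-2,-6): internal coord -2 + (-6)·λ' = -0.183346; -0.183346 ∈ [-0.4, 0.8) → IN Λ

6, 8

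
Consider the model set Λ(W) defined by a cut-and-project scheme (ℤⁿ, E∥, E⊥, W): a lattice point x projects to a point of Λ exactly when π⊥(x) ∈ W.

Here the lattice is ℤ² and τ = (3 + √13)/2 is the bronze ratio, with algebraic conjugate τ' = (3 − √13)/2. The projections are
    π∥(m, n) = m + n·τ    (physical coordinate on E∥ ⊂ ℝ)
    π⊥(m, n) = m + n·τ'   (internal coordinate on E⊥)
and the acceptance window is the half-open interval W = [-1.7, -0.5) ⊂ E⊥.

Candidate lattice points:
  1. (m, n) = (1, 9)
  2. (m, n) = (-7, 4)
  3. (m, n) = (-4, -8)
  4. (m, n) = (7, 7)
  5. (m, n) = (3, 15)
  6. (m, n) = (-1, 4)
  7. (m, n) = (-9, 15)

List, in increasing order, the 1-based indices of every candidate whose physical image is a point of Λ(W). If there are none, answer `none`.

3, 5

τ' = (3−√13)/2 ≈ -0.302776.
candidate 1: (m,n)=(1,9) → π∥ = 1+9·τ ≈ 30.724981, π⊥ = 1+9·τ' ≈ -1.724981 ∉ [-1.7, -0.5) ⇒ out
candidate 2: (m,n)=(-7,4) → π∥ = -7+4·τ ≈ 6.211103, π⊥ = -7+4·τ' ≈ -8.211103 ∉ [-1.7, -0.5) ⇒ out
candidate 3: (m,n)=(-4,-8) → π∥ = -4-8·τ ≈ -30.422205, π⊥ = -4-8·τ' ≈ -1.577795 ∈ [-1.7, -0.5) ⇒ IN Λ
candidate 4: (m,n)=(7,7) → π∥ = 7+7·τ ≈ 30.119429, π⊥ = 7+7·τ' ≈ 4.880571 ∉ [-1.7, -0.5) ⇒ out
candidate 5: (m,n)=(3,15) → π∥ = 3+15·τ ≈ 52.541635, π⊥ = 3+15·τ' ≈ -1.541635 ∈ [-1.7, -0.5) ⇒ IN Λ
candidate 6: (m,n)=(-1,4) → π∥ = -1+4·τ ≈ 12.211103, π⊥ = -1+4·τ' ≈ -2.211103 ∉ [-1.7, -0.5) ⇒ out
candidate 7: (m,n)=(-9,15) → π∥ = -9+15·τ ≈ 40.541635, π⊥ = -9+15·τ' ≈ -13.541635 ∉ [-1.7, -0.5) ⇒ out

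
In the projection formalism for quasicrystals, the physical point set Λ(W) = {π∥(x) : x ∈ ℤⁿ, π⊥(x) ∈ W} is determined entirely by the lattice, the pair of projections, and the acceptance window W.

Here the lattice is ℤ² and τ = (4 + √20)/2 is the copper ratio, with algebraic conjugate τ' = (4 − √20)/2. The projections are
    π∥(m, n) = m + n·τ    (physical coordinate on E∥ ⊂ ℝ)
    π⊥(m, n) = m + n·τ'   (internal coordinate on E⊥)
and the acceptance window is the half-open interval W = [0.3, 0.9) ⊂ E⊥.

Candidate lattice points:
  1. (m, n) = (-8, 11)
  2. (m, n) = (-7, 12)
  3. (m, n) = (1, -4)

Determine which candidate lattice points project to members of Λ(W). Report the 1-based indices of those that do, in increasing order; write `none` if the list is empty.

none

Compute τ' = (4−√20)/2 = -0.2361, so π⊥(m,n) = m -0.2361·n.
[1] lift (-8,11): star map gives -10.5967; window check 0.3 ≤ -10.5967 < 0.9 is false → out
[2] lift (-7,12): star map gives -9.8328; window check 0.3 ≤ -9.8328 < 0.9 is false → out
[3] lift (1,-4): star map gives 1.9443; window check 0.3 ≤ 1.9443 < 0.9 is false → out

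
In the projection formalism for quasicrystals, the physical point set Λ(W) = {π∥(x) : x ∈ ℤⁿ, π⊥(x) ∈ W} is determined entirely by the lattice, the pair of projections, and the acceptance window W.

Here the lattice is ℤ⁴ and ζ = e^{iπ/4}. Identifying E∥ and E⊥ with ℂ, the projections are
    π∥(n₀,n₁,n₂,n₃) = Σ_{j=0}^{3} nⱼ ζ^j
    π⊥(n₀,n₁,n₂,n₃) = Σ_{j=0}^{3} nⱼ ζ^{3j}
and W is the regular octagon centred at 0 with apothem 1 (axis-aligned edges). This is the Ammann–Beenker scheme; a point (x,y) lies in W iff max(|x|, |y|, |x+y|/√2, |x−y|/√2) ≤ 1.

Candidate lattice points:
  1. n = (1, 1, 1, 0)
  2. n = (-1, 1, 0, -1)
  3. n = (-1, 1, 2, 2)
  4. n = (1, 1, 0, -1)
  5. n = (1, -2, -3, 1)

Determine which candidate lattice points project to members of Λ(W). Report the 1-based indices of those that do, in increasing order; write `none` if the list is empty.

1, 3, 4

π⊥(n) = n₀ + n₁ζ³ + n₂ζ⁶ + n₃ζ⁹ where ζ = e^{iπ/4}.
candidate 1: n = (1, 1, 1, 0) → π⊥ ≈ (+0.292893, -0.292893); max(|x|,|y|,|x±y|/√2) = 0.414214 ≤ 1 ⇒ ∈ W
candidate 2: n = (-1, 1, 0, -1) → π⊥ ≈ (-2.414214, +0.000000); max(|x|,|y|,|x±y|/√2) = 2.414214 > 1 ⇒ ∉ W
candidate 3: n = (-1, 1, 2, 2) → π⊥ ≈ (-0.292893, +0.121320); max(|x|,|y|,|x±y|/√2) = 0.292893 ≤ 1 ⇒ ∈ W
candidate 4: n = (1, 1, 0, -1) → π⊥ ≈ (-0.414214, +0.000000); max(|x|,|y|,|x±y|/√2) = 0.414214 ≤ 1 ⇒ ∈ W
candidate 5: n = (1, -2, -3, 1) → π⊥ ≈ (+3.121320, +2.292893); max(|x|,|y|,|x±y|/√2) = 3.828427 > 1 ⇒ ∉ W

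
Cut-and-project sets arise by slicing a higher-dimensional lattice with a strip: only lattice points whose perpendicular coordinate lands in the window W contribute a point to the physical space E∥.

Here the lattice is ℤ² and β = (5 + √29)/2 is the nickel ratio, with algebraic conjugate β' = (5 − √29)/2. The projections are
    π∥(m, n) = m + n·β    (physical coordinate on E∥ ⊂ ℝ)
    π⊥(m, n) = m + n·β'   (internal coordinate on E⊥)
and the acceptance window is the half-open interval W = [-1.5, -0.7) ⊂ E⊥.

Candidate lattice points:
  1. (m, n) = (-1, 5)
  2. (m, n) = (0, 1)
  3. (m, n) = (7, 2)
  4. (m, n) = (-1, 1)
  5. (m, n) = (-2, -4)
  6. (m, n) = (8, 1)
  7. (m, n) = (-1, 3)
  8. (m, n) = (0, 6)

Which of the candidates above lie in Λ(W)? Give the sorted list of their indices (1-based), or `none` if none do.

Compute β' = (5−√29)/2 = -0.192582, so π⊥(m,n) = m -0.192582·n.
#1 (-1,5): internal coord -1 + (5)·β' = -1.962912; -1.962912 ∉ [-1.5, -0.7) → out
#2 (0,1): internal coord 0 + (1)·β' = -0.192582; -0.192582 ∉ [-1.5, -0.7) → out
#3 (7,2): internal coord 7 + (2)·β' = +6.614835; +6.614835 ∉ [-1.5, -0.7) → out
#4 (-1,1): internal coord -1 + (1)·β' = -1.192582; -1.192582 ∈ [-1.5, -0.7) → IN Λ
#5 (-2,-4): internal coord -2 + (-4)·β' = -1.229670; -1.229670 ∈ [-1.5, -0.7) → IN Λ
#6 (8,1): internal coord 8 + (1)·β' = +7.807418; +7.807418 ∉ [-1.5, -0.7) → out
#7 (-1,3): internal coord -1 + (3)·β' = -1.577747; -1.577747 ∉ [-1.5, -0.7) → out
#8 (0,6): internal coord 0 + (6)·β' = -1.155494; -1.155494 ∈ [-1.5, -0.7) → IN Λ

4, 5, 8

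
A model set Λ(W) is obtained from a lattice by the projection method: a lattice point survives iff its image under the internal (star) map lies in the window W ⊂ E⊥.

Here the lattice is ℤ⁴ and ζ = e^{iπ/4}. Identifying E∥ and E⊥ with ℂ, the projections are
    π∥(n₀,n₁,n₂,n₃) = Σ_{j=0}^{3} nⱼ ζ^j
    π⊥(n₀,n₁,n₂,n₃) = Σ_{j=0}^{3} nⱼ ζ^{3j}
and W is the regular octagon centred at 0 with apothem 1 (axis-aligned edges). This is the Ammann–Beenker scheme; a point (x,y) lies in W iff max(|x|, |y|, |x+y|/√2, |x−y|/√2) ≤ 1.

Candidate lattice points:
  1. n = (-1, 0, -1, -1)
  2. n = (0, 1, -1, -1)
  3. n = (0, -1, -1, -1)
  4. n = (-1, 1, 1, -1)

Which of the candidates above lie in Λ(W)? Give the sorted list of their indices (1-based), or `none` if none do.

π⊥(n) = n₀ + n₁ζ³ + n₂ζ⁶ + n₃ζ⁹ where ζ = e^{iπ/4}.
candidate 1: n = (-1, 0, -1, -1) → π⊥ ≈ (-1.7071, +0.2929); max(|x|,|y|,|x±y|/√2) = 1.7071 > 1 ⇒ ∉ W
candidate 2: n = (0, 1, -1, -1) → π⊥ ≈ (-1.4142, +1.0000); max(|x|,|y|,|x±y|/√2) = 1.7071 > 1 ⇒ ∉ W
candidate 3: n = (0, -1, -1, -1) → π⊥ ≈ (+0.0000, -0.4142); max(|x|,|y|,|x±y|/√2) = 0.4142 ≤ 1 ⇒ ∈ W
candidate 4: n = (-1, 1, 1, -1) → π⊥ ≈ (-2.4142, -1.0000); max(|x|,|y|,|x±y|/√2) = 2.4142 > 1 ⇒ ∉ W

3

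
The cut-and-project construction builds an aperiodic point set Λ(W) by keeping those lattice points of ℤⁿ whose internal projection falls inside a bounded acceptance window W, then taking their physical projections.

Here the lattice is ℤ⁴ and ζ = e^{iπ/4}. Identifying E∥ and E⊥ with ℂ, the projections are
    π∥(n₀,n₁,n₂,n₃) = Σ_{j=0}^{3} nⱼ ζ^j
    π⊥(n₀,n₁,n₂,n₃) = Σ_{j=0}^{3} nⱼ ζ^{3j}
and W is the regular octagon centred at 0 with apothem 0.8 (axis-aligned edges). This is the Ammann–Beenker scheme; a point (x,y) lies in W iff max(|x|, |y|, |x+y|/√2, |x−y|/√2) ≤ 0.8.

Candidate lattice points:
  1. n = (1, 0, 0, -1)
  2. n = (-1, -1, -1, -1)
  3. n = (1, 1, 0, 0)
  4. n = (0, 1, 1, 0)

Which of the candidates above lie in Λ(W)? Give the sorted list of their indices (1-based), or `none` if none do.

π⊥(n) = n₀ + n₁ζ³ + n₂ζ⁶ + n₃ζ⁹ where ζ = e^{iπ/4}.
candidate 1: n = (1, 0, 0, -1) → π⊥ ≈ (+0.2929, -0.7071); max(|x|,|y|,|x±y|/√2) = 0.7071 ≤ 0.8 ⇒ ∈ W
candidate 2: n = (-1, -1, -1, -1) → π⊥ ≈ (-1.0000, -0.4142); max(|x|,|y|,|x±y|/√2) = 1.0000 > 0.8 ⇒ ∉ W
candidate 3: n = (1, 1, 0, 0) → π⊥ ≈ (+0.2929, +0.7071); max(|x|,|y|,|x±y|/√2) = 0.7071 ≤ 0.8 ⇒ ∈ W
candidate 4: n = (0, 1, 1, 0) → π⊥ ≈ (-0.7071, -0.2929); max(|x|,|y|,|x±y|/√2) = 0.7071 ≤ 0.8 ⇒ ∈ W

1, 3, 4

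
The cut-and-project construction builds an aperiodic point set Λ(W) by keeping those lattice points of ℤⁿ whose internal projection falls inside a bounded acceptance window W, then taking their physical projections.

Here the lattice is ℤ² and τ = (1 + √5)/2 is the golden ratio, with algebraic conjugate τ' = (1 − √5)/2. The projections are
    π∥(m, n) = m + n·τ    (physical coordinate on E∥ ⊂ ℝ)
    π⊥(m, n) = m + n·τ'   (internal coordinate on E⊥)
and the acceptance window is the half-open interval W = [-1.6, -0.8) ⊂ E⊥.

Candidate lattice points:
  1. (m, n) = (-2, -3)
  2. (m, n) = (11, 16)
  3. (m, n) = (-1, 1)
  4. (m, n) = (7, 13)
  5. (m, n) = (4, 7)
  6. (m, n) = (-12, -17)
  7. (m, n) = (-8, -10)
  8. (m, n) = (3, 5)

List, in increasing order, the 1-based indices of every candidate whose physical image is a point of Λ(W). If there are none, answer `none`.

Numerically τ ≈ 1.61803 and τ' = −1/τ ≈ -0.61803.
#1 (-2,-3): internal coord -2 + (-3)·τ' = -0.14590; -0.14590 ∉ [-1.6, -0.8) → out
#2 (11,16): internal coord 11 + (16)·τ' = +1.11146; +1.11146 ∉ [-1.6, -0.8) → out
#3 (-1,1): internal coord -1 + (1)·τ' = -1.61803; -1.61803 ∉ [-1.6, -0.8) → out
#4 (7,13): internal coord 7 + (13)·τ' = -1.03444; -1.03444 ∈ [-1.6, -0.8) → IN Λ
#5 (4,7): internal coord 4 + (7)·τ' = -0.32624; -0.32624 ∉ [-1.6, -0.8) → out
#6 (-12,-17): internal coord -12 + (-17)·τ' = -1.49342; -1.49342 ∈ [-1.6, -0.8) → IN Λ
#7 (-8,-10): internal coord -8 + (-10)·τ' = -1.81966; -1.81966 ∉ [-1.6, -0.8) → out
#8 (3,5): internal coord 3 + (5)·τ' = -0.09017; -0.09017 ∉ [-1.6, -0.8) → out

4, 6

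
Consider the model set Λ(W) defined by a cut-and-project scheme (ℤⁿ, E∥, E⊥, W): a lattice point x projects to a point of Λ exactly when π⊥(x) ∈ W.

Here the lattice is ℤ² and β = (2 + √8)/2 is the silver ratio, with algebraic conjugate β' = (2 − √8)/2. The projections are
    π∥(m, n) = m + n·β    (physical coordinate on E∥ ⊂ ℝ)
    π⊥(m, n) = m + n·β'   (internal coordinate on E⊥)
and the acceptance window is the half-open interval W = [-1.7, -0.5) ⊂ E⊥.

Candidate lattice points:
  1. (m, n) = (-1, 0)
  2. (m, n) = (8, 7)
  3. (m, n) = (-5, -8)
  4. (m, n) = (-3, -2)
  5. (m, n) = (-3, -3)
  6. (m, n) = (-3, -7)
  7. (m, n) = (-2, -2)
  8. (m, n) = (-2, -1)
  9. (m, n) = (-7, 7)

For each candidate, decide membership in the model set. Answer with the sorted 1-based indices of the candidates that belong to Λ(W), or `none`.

β' = (2−√8)/2 ≈ -0.41421.
candidate 1: (m,n)=(-1,0) → π∥ = -1+0·β ≈ -1.00000, π⊥ = -1+0·β' ≈ -1.00000 ∈ [-1.7, -0.5) ⇒ IN Λ
candidate 2: (m,n)=(8,7) → π∥ = 8+7·β ≈ 24.89949, π⊥ = 8+7·β' ≈ 5.10051 ∉ [-1.7, -0.5) ⇒ out
candidate 3: (m,n)=(-5,-8) → π∥ = -5-8·β ≈ -24.31371, π⊥ = -5-8·β' ≈ -1.68629 ∈ [-1.7, -0.5) ⇒ IN Λ
candidate 4: (m,n)=(-3,-2) → π∥ = -3-2·β ≈ -7.82843, π⊥ = -3-2·β' ≈ -2.17157 ∉ [-1.7, -0.5) ⇒ out
candidate 5: (m,n)=(-3,-3) → π∥ = -3-3·β ≈ -10.24264, π⊥ = -3-3·β' ≈ -1.75736 ∉ [-1.7, -0.5) ⇒ out
candidate 6: (m,n)=(-3,-7) → π∥ = -3-7·β ≈ -19.89949, π⊥ = -3-7·β' ≈ -0.10051 ∉ [-1.7, -0.5) ⇒ out
candidate 7: (m,n)=(-2,-2) → π∥ = -2-2·β ≈ -6.82843, π⊥ = -2-2·β' ≈ -1.17157 ∈ [-1.7, -0.5) ⇒ IN Λ
candidate 8: (m,n)=(-2,-1) → π∥ = -2-1·β ≈ -4.41421, π⊥ = -2-1·β' ≈ -1.58579 ∈ [-1.7, -0.5) ⇒ IN Λ
candidate 9: (m,n)=(-7,7) → π∥ = -7+7·β ≈ 9.89949, π⊥ = -7+7·β' ≈ -9.89949 ∉ [-1.7, -0.5) ⇒ out

1, 3, 7, 8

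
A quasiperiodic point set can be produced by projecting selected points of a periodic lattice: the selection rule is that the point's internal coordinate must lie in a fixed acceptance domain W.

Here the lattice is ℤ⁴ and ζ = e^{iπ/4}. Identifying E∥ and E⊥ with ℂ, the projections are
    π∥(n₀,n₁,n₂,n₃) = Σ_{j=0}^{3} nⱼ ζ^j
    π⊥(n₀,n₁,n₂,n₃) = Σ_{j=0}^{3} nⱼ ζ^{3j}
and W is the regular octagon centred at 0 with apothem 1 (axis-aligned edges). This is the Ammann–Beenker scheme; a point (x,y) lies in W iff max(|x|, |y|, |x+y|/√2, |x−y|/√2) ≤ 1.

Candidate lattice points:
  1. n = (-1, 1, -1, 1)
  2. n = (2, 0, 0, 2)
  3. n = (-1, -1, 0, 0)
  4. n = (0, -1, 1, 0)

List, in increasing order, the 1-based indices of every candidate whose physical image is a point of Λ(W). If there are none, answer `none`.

Internal map: ζ^{3j} for j=0..3 gives (1,0), (−√2/2,√2/2), (0,−1), (√2/2,√2/2).
#1 (-1, 1, -1, 1): internal (-1.0000, 2.4142); octagon support 2.4142 vs apothem 1 → ∉ W
#2 (2, 0, 0, 2): internal (3.4142, 1.4142); octagon support 3.4142 vs apothem 1 → ∉ W
#3 (-1, -1, 0, 0): internal (-0.2929, -0.7071); octagon support 0.7071 vs apothem 1 → ∈ W
#4 (0, -1, 1, 0): internal (0.7071, -1.7071); octagon support 1.7071 vs apothem 1 → ∉ W

3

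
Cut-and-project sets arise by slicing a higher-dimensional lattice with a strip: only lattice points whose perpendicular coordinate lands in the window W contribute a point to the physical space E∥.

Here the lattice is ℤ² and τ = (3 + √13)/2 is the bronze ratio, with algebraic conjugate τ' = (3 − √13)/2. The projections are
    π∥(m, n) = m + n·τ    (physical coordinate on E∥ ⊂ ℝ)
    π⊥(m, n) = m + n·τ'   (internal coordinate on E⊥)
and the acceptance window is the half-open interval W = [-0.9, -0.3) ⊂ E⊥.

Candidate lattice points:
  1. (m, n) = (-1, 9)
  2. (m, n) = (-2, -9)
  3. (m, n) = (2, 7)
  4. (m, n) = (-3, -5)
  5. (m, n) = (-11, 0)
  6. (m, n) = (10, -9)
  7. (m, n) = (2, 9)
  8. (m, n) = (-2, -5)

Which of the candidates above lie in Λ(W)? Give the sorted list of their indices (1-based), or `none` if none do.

Numerically τ ≈ 3.30278 and τ' = −1/τ ≈ -0.30278.
candidate 1: (m,n)=(-1,9) → π∥ = -1+9·τ ≈ 28.72498, π⊥ = -1+9·τ' ≈ -3.72498 ∉ [-0.9, -0.3) ⇒ out
candidate 2: (m,n)=(-2,-9) → π∥ = -2-9·τ ≈ -31.72498, π⊥ = -2-9·τ' ≈ 0.72498 ∉ [-0.9, -0.3) ⇒ out
candidate 3: (m,n)=(2,7) → π∥ = 2+7·τ ≈ 25.11943, π⊥ = 2+7·τ' ≈ -0.11943 ∉ [-0.9, -0.3) ⇒ out
candidate 4: (m,n)=(-3,-5) → π∥ = -3-5·τ ≈ -19.51388, π⊥ = -3-5·τ' ≈ -1.48612 ∉ [-0.9, -0.3) ⇒ out
candidate 5: (m,n)=(-11,0) → π∥ = -11+0·τ ≈ -11.00000, π⊥ = -11+0·τ' ≈ -11.00000 ∉ [-0.9, -0.3) ⇒ out
candidate 6: (m,n)=(10,-9) → π∥ = 10-9·τ ≈ -19.72498, π⊥ = 10-9·τ' ≈ 12.72498 ∉ [-0.9, -0.3) ⇒ out
candidate 7: (m,n)=(2,9) → π∥ = 2+9·τ ≈ 31.72498, π⊥ = 2+9·τ' ≈ -0.72498 ∈ [-0.9, -0.3) ⇒ IN Λ
candidate 8: (m,n)=(-2,-5) → π∥ = -2-5·τ ≈ -18.51388, π⊥ = -2-5·τ' ≈ -0.48612 ∈ [-0.9, -0.3) ⇒ IN Λ

7, 8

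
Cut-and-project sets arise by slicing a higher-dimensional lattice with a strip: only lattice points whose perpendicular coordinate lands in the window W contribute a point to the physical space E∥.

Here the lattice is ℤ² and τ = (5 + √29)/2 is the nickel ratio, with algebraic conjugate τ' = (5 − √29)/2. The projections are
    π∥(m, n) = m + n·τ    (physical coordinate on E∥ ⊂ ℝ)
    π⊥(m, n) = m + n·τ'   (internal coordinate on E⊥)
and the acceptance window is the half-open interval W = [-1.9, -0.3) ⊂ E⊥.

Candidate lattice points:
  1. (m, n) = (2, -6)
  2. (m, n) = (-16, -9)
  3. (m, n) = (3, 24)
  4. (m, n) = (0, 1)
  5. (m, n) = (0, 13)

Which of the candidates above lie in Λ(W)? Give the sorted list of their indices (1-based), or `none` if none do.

τ' = (5−√29)/2 ≈ -0.192582.
candidate 1: (m,n)=(2,-6) → π∥ = 2-6·τ ≈ -29.155494, π⊥ = 2-6·τ' ≈ 3.155494 ∉ [-1.9, -0.3) ⇒ out
candidate 2: (m,n)=(-16,-9) → π∥ = -16-9·τ ≈ -62.733242, π⊥ = -16-9·τ' ≈ -14.266758 ∉ [-1.9, -0.3) ⇒ out
candidate 3: (m,n)=(3,24) → π∥ = 3+24·τ ≈ 127.621978, π⊥ = 3+24·τ' ≈ -1.621978 ∈ [-1.9, -0.3) ⇒ IN Λ
candidate 4: (m,n)=(0,1) → π∥ = 0+1·τ ≈ 5.192582, π⊥ = 0+1·τ' ≈ -0.192582 ∉ [-1.9, -0.3) ⇒ out
candidate 5: (m,n)=(0,13) → π∥ = 0+13·τ ≈ 67.503571, π⊥ = 0+13·τ' ≈ -2.503571 ∉ [-1.9, -0.3) ⇒ out

3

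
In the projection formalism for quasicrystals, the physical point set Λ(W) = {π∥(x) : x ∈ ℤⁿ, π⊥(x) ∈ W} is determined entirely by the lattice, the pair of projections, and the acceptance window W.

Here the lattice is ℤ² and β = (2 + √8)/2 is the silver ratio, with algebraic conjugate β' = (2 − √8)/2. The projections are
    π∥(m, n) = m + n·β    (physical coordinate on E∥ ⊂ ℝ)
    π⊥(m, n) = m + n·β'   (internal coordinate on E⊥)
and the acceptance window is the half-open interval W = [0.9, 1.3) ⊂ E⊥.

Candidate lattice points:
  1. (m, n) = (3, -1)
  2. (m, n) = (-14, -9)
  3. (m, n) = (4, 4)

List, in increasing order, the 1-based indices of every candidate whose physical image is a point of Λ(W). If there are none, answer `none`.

Numerically β ≈ 2.4142 and β' = −1/β ≈ -0.4142.
candidate 1: (m,n)=(3,-1) → π∥ = 3-1·β ≈ 0.5858, π⊥ = 3-1·β' ≈ 3.4142 ∉ [0.9, 1.3) ⇒ out
candidate 2: (m,n)=(-14,-9) → π∥ = -14-9·β ≈ -35.7279, π⊥ = -14-9·β' ≈ -10.2721 ∉ [0.9, 1.3) ⇒ out
candidate 3: (m,n)=(4,4) → π∥ = 4+4·β ≈ 13.6569, π⊥ = 4+4·β' ≈ 2.3431 ∉ [0.9, 1.3) ⇒ out

none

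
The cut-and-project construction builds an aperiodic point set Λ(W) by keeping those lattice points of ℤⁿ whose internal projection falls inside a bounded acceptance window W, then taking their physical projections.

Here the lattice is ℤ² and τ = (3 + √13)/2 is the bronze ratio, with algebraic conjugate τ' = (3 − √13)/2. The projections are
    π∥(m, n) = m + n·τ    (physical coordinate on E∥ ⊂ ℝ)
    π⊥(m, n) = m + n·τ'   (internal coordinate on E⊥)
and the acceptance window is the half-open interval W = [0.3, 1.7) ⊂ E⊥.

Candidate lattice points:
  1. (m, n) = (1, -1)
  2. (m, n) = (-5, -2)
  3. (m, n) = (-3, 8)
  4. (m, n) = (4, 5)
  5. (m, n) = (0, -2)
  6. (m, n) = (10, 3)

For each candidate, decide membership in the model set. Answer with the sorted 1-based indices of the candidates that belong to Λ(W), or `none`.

1, 5

Numerically τ ≈ 3.3028 and τ' = −1/τ ≈ -0.3028.
#1 (1,-1): internal coord 1 + (-1)·τ' = +1.3028; +1.3028 ∈ [0.3, 1.7) → IN Λ
#2 (-5,-2): internal coord -5 + (-2)·τ' = -4.3944; -4.3944 ∉ [0.3, 1.7) → out
#3 (-3,8): internal coord -3 + (8)·τ' = -5.4222; -5.4222 ∉ [0.3, 1.7) → out
#4 (4,5): internal coord 4 + (5)·τ' = +2.4861; +2.4861 ∉ [0.3, 1.7) → out
#5 (0,-2): internal coord 0 + (-2)·τ' = +0.6056; +0.6056 ∈ [0.3, 1.7) → IN Λ
#6 (10,3): internal coord 10 + (3)·τ' = +9.0917; +9.0917 ∉ [0.3, 1.7) → out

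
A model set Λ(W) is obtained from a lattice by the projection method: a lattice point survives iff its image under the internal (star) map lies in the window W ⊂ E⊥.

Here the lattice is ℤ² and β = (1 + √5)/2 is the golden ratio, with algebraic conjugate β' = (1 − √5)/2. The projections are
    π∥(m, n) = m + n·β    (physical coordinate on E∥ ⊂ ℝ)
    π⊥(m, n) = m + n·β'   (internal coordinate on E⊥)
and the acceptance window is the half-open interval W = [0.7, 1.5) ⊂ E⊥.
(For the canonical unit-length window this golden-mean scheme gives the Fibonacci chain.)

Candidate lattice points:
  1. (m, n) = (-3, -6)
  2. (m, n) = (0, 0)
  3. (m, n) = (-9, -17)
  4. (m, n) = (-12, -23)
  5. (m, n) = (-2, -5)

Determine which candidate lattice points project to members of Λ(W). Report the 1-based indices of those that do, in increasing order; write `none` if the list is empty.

1, 5

β' = (1−√5)/2 ≈ -0.618034.
candidate 1: (m,n)=(-3,-6) → π∥ = -3-6·β ≈ -12.708204, π⊥ = -3-6·β' ≈ 0.708204 ∈ [0.7, 1.5) ⇒ IN Λ
candidate 2: (m,n)=(0,0) → π∥ = 0+0·β ≈ 0.000000, π⊥ = 0+0·β' ≈ 0.000000 ∉ [0.7, 1.5) ⇒ out
candidate 3: (m,n)=(-9,-17) → π∥ = -9-17·β ≈ -36.506578, π⊥ = -9-17·β' ≈ 1.506578 ∉ [0.7, 1.5) ⇒ out
candidate 4: (m,n)=(-12,-23) → π∥ = -12-23·β ≈ -49.214782, π⊥ = -12-23·β' ≈ 2.214782 ∉ [0.7, 1.5) ⇒ out
candidate 5: (m,n)=(-2,-5) → π∥ = -2-5·β ≈ -10.090170, π⊥ = -2-5·β' ≈ 1.090170 ∈ [0.7, 1.5) ⇒ IN Λ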